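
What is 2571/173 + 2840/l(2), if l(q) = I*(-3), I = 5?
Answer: -90551/519 ≈ -174.47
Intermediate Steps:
l(q) = -15 (l(q) = 5*(-3) = -15)
2571/173 + 2840/l(2) = 2571/173 + 2840/(-15) = 2571*(1/173) + 2840*(-1/15) = 2571/173 - 568/3 = -90551/519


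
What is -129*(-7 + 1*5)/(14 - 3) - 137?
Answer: -1249/11 ≈ -113.55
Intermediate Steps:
-129*(-7 + 1*5)/(14 - 3) - 137 = -129*(-7 + 5)/11 - 137 = -(-258)/11 - 137 = -129*(-2/11) - 137 = 258/11 - 137 = -1249/11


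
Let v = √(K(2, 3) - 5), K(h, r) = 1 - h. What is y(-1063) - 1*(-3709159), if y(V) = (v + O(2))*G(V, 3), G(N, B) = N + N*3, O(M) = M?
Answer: 3700655 - 4252*I*√6 ≈ 3.7007e+6 - 10415.0*I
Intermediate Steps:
G(N, B) = 4*N (G(N, B) = N + 3*N = 4*N)
v = I*√6 (v = √((1 - 1*2) - 5) = √((1 - 2) - 5) = √(-1 - 5) = √(-6) = I*√6 ≈ 2.4495*I)
y(V) = 4*V*(2 + I*√6) (y(V) = (I*√6 + 2)*(4*V) = (2 + I*√6)*(4*V) = 4*V*(2 + I*√6))
y(-1063) - 1*(-3709159) = 4*(-1063)*(2 + I*√6) - 1*(-3709159) = (-8504 - 4252*I*√6) + 3709159 = 3700655 - 4252*I*√6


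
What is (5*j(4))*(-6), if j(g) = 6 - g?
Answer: -60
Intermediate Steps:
(5*j(4))*(-6) = (5*(6 - 1*4))*(-6) = (5*(6 - 4))*(-6) = (5*2)*(-6) = 10*(-6) = -60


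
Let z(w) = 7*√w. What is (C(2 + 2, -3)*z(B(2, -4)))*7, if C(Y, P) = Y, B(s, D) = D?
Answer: 392*I ≈ 392.0*I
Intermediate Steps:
(C(2 + 2, -3)*z(B(2, -4)))*7 = ((2 + 2)*(7*√(-4)))*7 = (4*(7*(2*I)))*7 = (4*(14*I))*7 = (56*I)*7 = 392*I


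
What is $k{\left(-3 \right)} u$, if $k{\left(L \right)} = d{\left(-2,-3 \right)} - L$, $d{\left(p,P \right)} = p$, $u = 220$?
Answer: $220$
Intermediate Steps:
$k{\left(L \right)} = -2 - L$
$k{\left(-3 \right)} u = \left(-2 - -3\right) 220 = \left(-2 + 3\right) 220 = 1 \cdot 220 = 220$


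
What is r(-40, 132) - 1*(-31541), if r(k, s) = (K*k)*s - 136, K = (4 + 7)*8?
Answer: -433235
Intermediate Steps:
K = 88 (K = 11*8 = 88)
r(k, s) = -136 + 88*k*s (r(k, s) = (88*k)*s - 136 = 88*k*s - 136 = -136 + 88*k*s)
r(-40, 132) - 1*(-31541) = (-136 + 88*(-40)*132) - 1*(-31541) = (-136 - 464640) + 31541 = -464776 + 31541 = -433235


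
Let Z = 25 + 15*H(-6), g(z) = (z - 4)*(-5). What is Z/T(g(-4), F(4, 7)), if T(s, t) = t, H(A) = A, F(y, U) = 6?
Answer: -65/6 ≈ -10.833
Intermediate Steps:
g(z) = 20 - 5*z (g(z) = (-4 + z)*(-5) = 20 - 5*z)
Z = -65 (Z = 25 + 15*(-6) = 25 - 90 = -65)
Z/T(g(-4), F(4, 7)) = -65/6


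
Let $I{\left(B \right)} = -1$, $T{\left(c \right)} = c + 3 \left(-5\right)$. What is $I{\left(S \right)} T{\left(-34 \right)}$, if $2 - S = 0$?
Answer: $49$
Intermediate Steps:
$T{\left(c \right)} = -15 + c$ ($T{\left(c \right)} = c - 15 = -15 + c$)
$S = 2$ ($S = 2 - 0 = 2 + 0 = 2$)
$I{\left(S \right)} T{\left(-34 \right)} = - (-15 - 34) = \left(-1\right) \left(-49\right) = 49$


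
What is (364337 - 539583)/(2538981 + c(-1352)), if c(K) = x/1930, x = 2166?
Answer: -84556195/1225058874 ≈ -0.069022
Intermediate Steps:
c(K) = 1083/965 (c(K) = 2166/1930 = 2166*(1/1930) = 1083/965)
(364337 - 539583)/(2538981 + c(-1352)) = (364337 - 539583)/(2538981 + 1083/965) = -175246/2450117748/965 = -175246*965/2450117748 = -84556195/1225058874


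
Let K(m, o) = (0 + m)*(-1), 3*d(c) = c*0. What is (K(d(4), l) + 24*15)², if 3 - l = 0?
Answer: 129600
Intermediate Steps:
d(c) = 0 (d(c) = (c*0)/3 = (⅓)*0 = 0)
l = 3 (l = 3 - 1*0 = 3 + 0 = 3)
K(m, o) = -m (K(m, o) = m*(-1) = -m)
(K(d(4), l) + 24*15)² = (-1*0 + 24*15)² = (0 + 360)² = 360² = 129600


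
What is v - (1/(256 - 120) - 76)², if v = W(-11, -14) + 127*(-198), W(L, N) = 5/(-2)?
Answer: -571958881/18496 ≈ -30923.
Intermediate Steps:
W(L, N) = -5/2 (W(L, N) = 5*(-½) = -5/2)
v = -50297/2 (v = -5/2 + 127*(-198) = -5/2 - 25146 = -50297/2 ≈ -25149.)
v - (1/(256 - 120) - 76)² = -50297/2 - (1/(256 - 120) - 76)² = -50297/2 - (1/136 - 76)² = -50297/2 - (-10335/136)² = -50297/2 - 1*106812225/18496 = -50297/2 - 106812225/18496 = -571958881/18496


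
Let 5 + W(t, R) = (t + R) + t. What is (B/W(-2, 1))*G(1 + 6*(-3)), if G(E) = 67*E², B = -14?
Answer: 135541/4 ≈ 33885.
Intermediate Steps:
W(t, R) = -5 + R + 2*t (W(t, R) = -5 + ((t + R) + t) = -5 + ((R + t) + t) = -5 + (R + 2*t) = -5 + R + 2*t)
(B/W(-2, 1))*G(1 + 6*(-3)) = (-14/(-5 + 1 + 2*(-2)))*(67*(1 + 6*(-3))²) = (-14/(-5 + 1 - 4))*(67*(1 - 18)²) = (-14/(-8))*(67*(-17)²) = (-14*(-⅛))*(67*289) = (7/4)*19363 = 135541/4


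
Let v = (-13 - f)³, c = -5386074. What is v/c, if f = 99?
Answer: 702464/2693037 ≈ 0.26084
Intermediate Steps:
v = -1404928 (v = (-13 - 1*99)³ = (-13 - 99)³ = (-112)³ = -1404928)
v/c = -1404928/(-5386074) = -1404928*(-1/5386074) = 702464/2693037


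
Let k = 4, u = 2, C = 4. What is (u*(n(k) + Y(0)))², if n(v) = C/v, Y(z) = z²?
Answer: 4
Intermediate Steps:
n(v) = 4/v
(u*(n(k) + Y(0)))² = (2*(4/4 + 0²))² = (2*(4*(¼) + 0))² = (2*(1 + 0))² = (2*1)² = 2² = 4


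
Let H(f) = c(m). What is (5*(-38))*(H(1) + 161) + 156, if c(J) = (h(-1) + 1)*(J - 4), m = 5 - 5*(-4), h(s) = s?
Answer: -30434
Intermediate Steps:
m = 25 (m = 5 + 20 = 25)
c(J) = 0 (c(J) = (-1 + 1)*(J - 4) = 0*(-4 + J) = 0)
H(f) = 0
(5*(-38))*(H(1) + 161) + 156 = (5*(-38))*(0 + 161) + 156 = -190*161 + 156 = -30590 + 156 = -30434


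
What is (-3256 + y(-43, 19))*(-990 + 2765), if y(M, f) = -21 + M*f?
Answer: -7266850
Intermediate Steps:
(-3256 + y(-43, 19))*(-990 + 2765) = (-3256 + (-21 - 43*19))*(-990 + 2765) = (-3256 + (-21 - 817))*1775 = (-3256 - 838)*1775 = -4094*1775 = -7266850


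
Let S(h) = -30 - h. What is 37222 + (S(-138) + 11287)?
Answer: 48617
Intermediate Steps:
37222 + (S(-138) + 11287) = 37222 + ((-30 - 1*(-138)) + 11287) = 37222 + ((-30 + 138) + 11287) = 37222 + (108 + 11287) = 37222 + 11395 = 48617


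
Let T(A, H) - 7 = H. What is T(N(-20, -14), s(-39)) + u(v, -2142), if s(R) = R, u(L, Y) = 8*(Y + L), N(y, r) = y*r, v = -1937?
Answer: -32664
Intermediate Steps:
N(y, r) = r*y
u(L, Y) = 8*L + 8*Y (u(L, Y) = 8*(L + Y) = 8*L + 8*Y)
T(A, H) = 7 + H
T(N(-20, -14), s(-39)) + u(v, -2142) = (7 - 39) + (8*(-1937) + 8*(-2142)) = -32 + (-15496 - 17136) = -32 - 32632 = -32664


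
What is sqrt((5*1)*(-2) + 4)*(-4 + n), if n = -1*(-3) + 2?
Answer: I*sqrt(6) ≈ 2.4495*I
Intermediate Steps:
n = 5 (n = 3 + 2 = 5)
sqrt((5*1)*(-2) + 4)*(-4 + n) = sqrt((5*1)*(-2) + 4)*(-4 + 5) = sqrt(5*(-2) + 4)*1 = sqrt(-10 + 4)*1 = sqrt(-6)*1 = (I*sqrt(6))*1 = I*sqrt(6)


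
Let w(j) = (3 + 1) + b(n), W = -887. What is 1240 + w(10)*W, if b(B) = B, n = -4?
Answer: 1240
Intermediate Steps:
w(j) = 0 (w(j) = (3 + 1) - 4 = 4 - 4 = 0)
1240 + w(10)*W = 1240 + 0*(-887) = 1240 + 0 = 1240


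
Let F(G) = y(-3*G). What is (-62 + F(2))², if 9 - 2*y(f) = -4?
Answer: 12321/4 ≈ 3080.3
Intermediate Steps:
y(f) = 13/2 (y(f) = 9/2 - ½*(-4) = 9/2 + 2 = 13/2)
F(G) = 13/2
(-62 + F(2))² = (-62 + 13/2)² = (-111/2)² = 12321/4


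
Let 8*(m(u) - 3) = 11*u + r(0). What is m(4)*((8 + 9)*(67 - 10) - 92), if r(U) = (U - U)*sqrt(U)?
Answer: 14909/2 ≈ 7454.5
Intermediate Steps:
r(U) = 0 (r(U) = 0*sqrt(U) = 0)
m(u) = 3 + 11*u/8 (m(u) = 3 + (11*u + 0)/8 = 3 + (11*u)/8 = 3 + 11*u/8)
m(4)*((8 + 9)*(67 - 10) - 92) = (3 + (11/8)*4)*((8 + 9)*(67 - 10) - 92) = (3 + 11/2)*(17*57 - 92) = 17*(969 - 92)/2 = (17/2)*877 = 14909/2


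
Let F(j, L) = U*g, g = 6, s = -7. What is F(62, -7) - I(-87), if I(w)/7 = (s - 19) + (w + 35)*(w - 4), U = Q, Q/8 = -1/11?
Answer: -362410/11 ≈ -32946.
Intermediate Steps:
Q = -8/11 (Q = 8*(-1/11) = -8/11 ≈ -0.72727)
U = -8/11 ≈ -0.72727
I(w) = -182 + 7*(-4 + w)*(35 + w) (I(w) = 7*((-7 - 19) + (w + 35)*(w - 4)) = 7*(-26 + (35 + w)*(-4 + w)) = 7*(-26 + (-4 + w)*(35 + w)) = -182 + 7*(-4 + w)*(35 + w))
F(j, L) = -48/11 (F(j, L) = -8/11*6 = -48/11)
F(62, -7) - I(-87) = -48/11 - (-1162 + 7*(-87)**2 + 217*(-87)) = -48/11 - (-1162 + 7*7569 - 18879) = -48/11 - (-1162 + 52983 - 18879) = -48/11 - 1*32942 = -48/11 - 32942 = -362410/11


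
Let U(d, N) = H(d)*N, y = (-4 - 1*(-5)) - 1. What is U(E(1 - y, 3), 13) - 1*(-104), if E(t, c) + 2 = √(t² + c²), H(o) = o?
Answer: 78 + 13*√10 ≈ 119.11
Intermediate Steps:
y = 0 (y = (-4 + 5) - 1 = 1 - 1 = 0)
E(t, c) = -2 + √(c² + t²) (E(t, c) = -2 + √(t² + c²) = -2 + √(c² + t²))
U(d, N) = N*d (U(d, N) = d*N = N*d)
U(E(1 - y, 3), 13) - 1*(-104) = 13*(-2 + √(3² + (1 - 1*0)²)) - 1*(-104) = 13*(-2 + √(9 + (1 + 0)²)) + 104 = 13*(-2 + √(9 + 1²)) + 104 = 13*(-2 + √(9 + 1)) + 104 = 13*(-2 + √10) + 104 = (-26 + 13*√10) + 104 = 78 + 13*√10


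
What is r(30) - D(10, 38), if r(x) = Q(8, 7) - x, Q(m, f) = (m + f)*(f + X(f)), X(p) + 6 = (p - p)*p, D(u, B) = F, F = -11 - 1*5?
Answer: 1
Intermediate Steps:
F = -16 (F = -11 - 5 = -16)
D(u, B) = -16
X(p) = -6 (X(p) = -6 + (p - p)*p = -6 + 0*p = -6 + 0 = -6)
Q(m, f) = (-6 + f)*(f + m) (Q(m, f) = (m + f)*(f - 6) = (f + m)*(-6 + f) = (-6 + f)*(f + m))
r(x) = 15 - x (r(x) = (7**2 - 6*7 - 6*8 + 7*8) - x = (49 - 42 - 48 + 56) - x = 15 - x)
r(30) - D(10, 38) = (15 - 1*30) - (-16) = (15 - 30) - 1*(-16) = -15 + 16 = 1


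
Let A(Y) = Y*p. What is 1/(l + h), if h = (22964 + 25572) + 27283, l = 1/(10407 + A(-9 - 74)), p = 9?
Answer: 9660/732411541 ≈ 1.3189e-5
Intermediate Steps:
A(Y) = 9*Y (A(Y) = Y*9 = 9*Y)
l = 1/9660 (l = 1/(10407 + 9*(-9 - 74)) = 1/(10407 + 9*(-83)) = 1/(10407 - 747) = 1/9660 ≈ 0.00010352)
h = 75819 (h = 48536 + 27283 = 75819)
1/(l + h) = 1/(1/9660 + 75819) = 1/(732411541/9660) = 9660/732411541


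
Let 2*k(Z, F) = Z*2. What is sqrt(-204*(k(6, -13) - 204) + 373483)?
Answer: 5*sqrt(16555) ≈ 643.33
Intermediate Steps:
k(Z, F) = Z (k(Z, F) = (Z*2)/2 = (2*Z)/2 = Z)
sqrt(-204*(k(6, -13) - 204) + 373483) = sqrt(-204*(6 - 204) + 373483) = sqrt(-204*(-198) + 373483) = sqrt(40392 + 373483) = sqrt(413875) = 5*sqrt(16555)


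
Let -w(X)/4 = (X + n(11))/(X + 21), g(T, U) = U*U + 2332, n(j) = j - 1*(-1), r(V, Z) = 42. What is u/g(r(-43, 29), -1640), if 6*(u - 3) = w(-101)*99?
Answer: -2817/107677280 ≈ -2.6162e-5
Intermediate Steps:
n(j) = 1 + j (n(j) = j + 1 = 1 + j)
g(T, U) = 2332 + U² (g(T, U) = U² + 2332 = 2332 + U²)
w(X) = -4*(12 + X)/(21 + X) (w(X) = -4*(X + (1 + 11))/(X + 21) = -4*(X + 12)/(21 + X) = -4*(12 + X)/(21 + X))
u = -2817/40 (u = 3 + ((4*(-12 - 1*(-101))/(21 - 101))*99)/6 = 3 + ((4*(-12 + 101)/(-80))*99)/6 = 3 + ((4*(-1/80)*89)*99)/6 = 3 + (-89/20*99)/6 = 3 + (⅙)*(-8811/20) = 3 - 2937/40 = -2817/40 ≈ -70.425)
u/g(r(-43, 29), -1640) = -2817/(40*(2332 + (-1640)²)) = -2817/(40*(2332 + 2689600)) = -2817/40/2691932 = -2817/40*1/2691932 = -2817/107677280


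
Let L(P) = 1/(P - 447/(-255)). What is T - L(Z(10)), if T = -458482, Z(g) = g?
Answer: -458023603/999 ≈ -4.5848e+5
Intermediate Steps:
L(P) = 1/(149/85 + P) (L(P) = 1/(P - 447*(-1/255)) = 1/(P + 149/85) = 1/(149/85 + P))
T - L(Z(10)) = -458482 - 85/(149 + 85*10) = -458482 - 85/(149 + 850) = -458482 - 85/999 = -458023603/999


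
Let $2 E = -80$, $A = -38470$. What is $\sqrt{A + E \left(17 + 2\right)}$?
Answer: $i \sqrt{39230} \approx 198.07 i$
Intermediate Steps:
$E = -40$ ($E = \frac{1}{2} \left(-80\right) = -40$)
$\sqrt{A + E \left(17 + 2\right)} = \sqrt{-38470 - 40 \left(17 + 2\right)} = \sqrt{-38470 - 760} = \sqrt{-39230} = i \sqrt{39230}$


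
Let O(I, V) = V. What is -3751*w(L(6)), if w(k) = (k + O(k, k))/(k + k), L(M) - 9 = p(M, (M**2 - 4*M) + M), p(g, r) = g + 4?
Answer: -3751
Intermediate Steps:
p(g, r) = 4 + g
L(M) = 13 + M (L(M) = 9 + (4 + M) = 13 + M)
w(k) = 1 (w(k) = (k + k)/(k + k) = (2*k)/((2*k)) = (2*k)*(1/(2*k)) = 1)
-3751*w(L(6)) = -3751*1 = -3751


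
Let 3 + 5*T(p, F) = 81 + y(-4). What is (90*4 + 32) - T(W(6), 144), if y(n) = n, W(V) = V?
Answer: 1886/5 ≈ 377.20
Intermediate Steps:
T(p, F) = 74/5 (T(p, F) = -⅗ + (81 - 4)/5 = -⅗ + (⅕)*77 = -⅗ + 77/5 = 74/5)
(90*4 + 32) - T(W(6), 144) = (90*4 + 32) - 1*74/5 = (360 + 32) - 74/5 = 392 - 74/5 = 1886/5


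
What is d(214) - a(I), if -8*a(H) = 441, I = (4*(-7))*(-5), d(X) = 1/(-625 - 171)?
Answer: 87757/1592 ≈ 55.124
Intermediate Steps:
d(X) = -1/796 (d(X) = 1/(-796) = -1/796)
I = 140 (I = -28*(-5) = 140)
a(H) = -441/8 (a(H) = -⅛*441 = -441/8)
d(214) - a(I) = -1/796 - 1*(-441/8) = -1/796 + 441/8 = 87757/1592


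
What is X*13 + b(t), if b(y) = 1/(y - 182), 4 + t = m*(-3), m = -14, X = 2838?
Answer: 5312735/144 ≈ 36894.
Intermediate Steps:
t = 38 (t = -4 - 14*(-3) = -4 + 42 = 38)
b(y) = 1/(-182 + y)
X*13 + b(t) = 2838*13 + 1/(-182 + 38) = 36894 + 1/(-144) = 36894 - 1/144 = 5312735/144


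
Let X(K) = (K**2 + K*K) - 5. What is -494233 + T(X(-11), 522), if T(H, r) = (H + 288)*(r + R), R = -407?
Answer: -433858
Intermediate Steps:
X(K) = -5 + 2*K**2 (X(K) = (K**2 + K**2) - 5 = 2*K**2 - 5 = -5 + 2*K**2)
T(H, r) = (-407 + r)*(288 + H) (T(H, r) = (H + 288)*(r - 407) = (288 + H)*(-407 + r) = (-407 + r)*(288 + H))
-494233 + T(X(-11), 522) = -494233 + (-117216 - 407*(-5 + 2*(-11)**2) + 288*522 + (-5 + 2*(-11)**2)*522) = -494233 + (-117216 - 407*(-5 + 2*121) + 150336 + (-5 + 2*121)*522) = -494233 + (-117216 - 407*(-5 + 242) + 150336 + (-5 + 242)*522) = -494233 + (-117216 - 407*237 + 150336 + 237*522) = -494233 + (-117216 - 96459 + 150336 + 123714) = -494233 + 60375 = -433858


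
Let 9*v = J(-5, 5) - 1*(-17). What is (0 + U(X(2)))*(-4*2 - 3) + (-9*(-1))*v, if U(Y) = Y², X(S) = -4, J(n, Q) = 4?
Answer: -155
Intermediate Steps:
v = 7/3 (v = (4 - 1*(-17))/9 = (4 + 17)/9 = (⅑)*21 = 7/3 ≈ 2.3333)
(0 + U(X(2)))*(-4*2 - 3) + (-9*(-1))*v = (0 + (-4)²)*(-4*2 - 3) - 9*(-1)*(7/3) = (0 + 16)*(-8 - 3) + 9*(7/3) = 16*(-11) + 21 = -176 + 21 = -155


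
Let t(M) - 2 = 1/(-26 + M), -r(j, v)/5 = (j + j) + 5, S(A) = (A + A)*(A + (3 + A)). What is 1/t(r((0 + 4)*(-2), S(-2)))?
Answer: 29/59 ≈ 0.49153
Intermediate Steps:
S(A) = 2*A*(3 + 2*A) (S(A) = (2*A)*(3 + 2*A) = 2*A*(3 + 2*A))
r(j, v) = -25 - 10*j (r(j, v) = -5*((j + j) + 5) = -5*(2*j + 5) = -5*(5 + 2*j) = -25 - 10*j)
t(M) = 2 + 1/(-26 + M)
1/t(r((0 + 4)*(-2), S(-2))) = 1/((-51 + 2*(-25 - 10*(0 + 4)*(-2)))/(-26 + (-25 - 10*(0 + 4)*(-2)))) = 1/((-51 + 2*(-25 - 40*(-2)))/(-26 + (-25 - 40*(-2)))) = 1/((-51 + 2*(-25 - 10*(-8)))/(-26 + (-25 - 10*(-8)))) = 1/((-51 + 2*(-25 + 80))/(-26 + (-25 + 80))) = 1/((-51 + 2*55)/(-26 + 55)) = 1/((-51 + 110)/29) = 1/((1/29)*59) = 1/(59/29) = 29/59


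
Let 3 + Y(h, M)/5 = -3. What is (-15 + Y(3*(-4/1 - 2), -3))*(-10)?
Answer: 450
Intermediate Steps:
Y(h, M) = -30 (Y(h, M) = -15 + 5*(-3) = -15 - 15 = -30)
(-15 + Y(3*(-4/1 - 2), -3))*(-10) = (-15 - 30)*(-10) = -45*(-10) = 450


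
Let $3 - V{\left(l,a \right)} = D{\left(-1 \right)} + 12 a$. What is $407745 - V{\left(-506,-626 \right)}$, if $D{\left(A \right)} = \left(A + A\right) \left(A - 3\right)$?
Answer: $400238$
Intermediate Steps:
$D{\left(A \right)} = 2 A \left(-3 + A\right)$
$V{\left(l,a \right)} = -5 - 12 a$ ($V{\left(l,a \right)} = 3 - \left(2 \left(-1\right) \left(-3 - 1\right) + 12 a\right) = 3 - \left(2 \left(-1\right) \left(-4\right) + 12 a\right) = 3 - \left(8 + 12 a\right) = -5 - 12 a$)
$407745 - V{\left(-506,-626 \right)} = 407745 - \left(-5 - -7512\right) = 407745 - \left(-5 + 7512\right) = 407745 - 7507 = 400238$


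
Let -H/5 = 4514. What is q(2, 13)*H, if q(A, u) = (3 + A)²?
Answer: -564250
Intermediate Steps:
H = -22570 (H = -5*4514 = -22570)
q(2, 13)*H = (3 + 2)²*(-22570) = 5²*(-22570) = 25*(-22570) = -564250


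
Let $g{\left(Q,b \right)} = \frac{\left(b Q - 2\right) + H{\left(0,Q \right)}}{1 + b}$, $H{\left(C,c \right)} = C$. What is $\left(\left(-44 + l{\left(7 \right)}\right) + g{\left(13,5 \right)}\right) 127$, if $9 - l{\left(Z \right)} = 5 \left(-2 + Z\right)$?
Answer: $- \frac{12573}{2} \approx -6286.5$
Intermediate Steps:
$l{\left(Z \right)} = 19 - 5 Z$ ($l{\left(Z \right)} = 9 - 5 \left(-2 + Z\right) = 9 - \left(-10 + 5 Z\right) = 19 - 5 Z$)
$g{\left(Q,b \right)} = \frac{-2 + Q b}{1 + b}$ ($g{\left(Q,b \right)} = \frac{\left(b Q - 2\right) + 0}{1 + b} = \frac{\left(Q b - 2\right) + 0}{1 + b} = \frac{\left(-2 + Q b\right) + 0}{1 + b} = \frac{-2 + Q b}{1 + b}$)
$\left(\left(-44 + l{\left(7 \right)}\right) + g{\left(13,5 \right)}\right) 127 = \left(\left(-44 + \left(19 - 35\right)\right) + \frac{-2 + 13 \cdot 5}{1 + 5}\right) 127 = \left(\left(-44 + \left(19 - 35\right)\right) + \frac{-2 + 65}{6}\right) 127 = \left(\left(-44 - 16\right) + \frac{1}{6} \cdot 63\right) 127 = \left(-60 + \frac{21}{2}\right) 127 = \left(- \frac{99}{2}\right) 127 = - \frac{12573}{2}$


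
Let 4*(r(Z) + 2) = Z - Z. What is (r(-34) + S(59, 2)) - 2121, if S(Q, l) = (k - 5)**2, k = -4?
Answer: -2042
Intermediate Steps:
S(Q, l) = 81 (S(Q, l) = (-4 - 5)**2 = (-9)**2 = 81)
r(Z) = -2 (r(Z) = -2 + (Z - Z)/4 = -2 + (1/4)*0 = -2 + 0 = -2)
(r(-34) + S(59, 2)) - 2121 = (-2 + 81) - 2121 = 79 - 2121 = -2042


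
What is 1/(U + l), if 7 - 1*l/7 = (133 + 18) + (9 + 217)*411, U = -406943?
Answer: -1/1058153 ≈ -9.4504e-7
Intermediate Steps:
l = -651210 (l = 49 - 7*((133 + 18) + (9 + 217)*411) = 49 - 7*(151 + 226*411) = 49 - 7*(151 + 92886) = 49 - 7*93037 = 49 - 651259 = -651210)
1/(U + l) = 1/(-406943 - 651210) = 1/(-1058153) = -1/1058153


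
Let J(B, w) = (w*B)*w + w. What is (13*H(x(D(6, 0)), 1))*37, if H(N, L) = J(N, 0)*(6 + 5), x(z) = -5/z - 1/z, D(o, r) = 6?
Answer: 0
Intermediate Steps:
J(B, w) = w + B*w² (J(B, w) = (B*w)*w + w = B*w² + w = w + B*w²)
x(z) = -6/z
H(N, L) = 0 (H(N, L) = (0*(1 + N*0))*(6 + 5) = (0*(1 + 0))*11 = (0*1)*11 = 0*11 = 0)
(13*H(x(D(6, 0)), 1))*37 = (13*0)*37 = 0*37 = 0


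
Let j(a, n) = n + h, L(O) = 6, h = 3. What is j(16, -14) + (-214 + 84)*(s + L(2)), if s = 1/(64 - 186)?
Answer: -48186/61 ≈ -789.93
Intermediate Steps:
s = -1/122 (s = 1/(-122) = -1/122 ≈ -0.0081967)
j(a, n) = 3 + n (j(a, n) = n + 3 = 3 + n)
j(16, -14) + (-214 + 84)*(s + L(2)) = (3 - 14) + (-214 + 84)*(-1/122 + 6) = -11 - 130*731/122 = -11 - 47515/61 = -48186/61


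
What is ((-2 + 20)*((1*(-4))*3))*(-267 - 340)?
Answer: 131112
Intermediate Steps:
((-2 + 20)*((1*(-4))*3))*(-267 - 340) = (18*(-4*3))*(-607) = (18*(-12))*(-607) = -216*(-607) = 131112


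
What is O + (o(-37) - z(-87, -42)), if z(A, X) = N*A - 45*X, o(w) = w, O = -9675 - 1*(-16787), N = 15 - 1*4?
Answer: 6142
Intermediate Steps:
N = 11 (N = 15 - 4 = 11)
O = 7112 (O = -9675 + 16787 = 7112)
z(A, X) = -45*X + 11*A (z(A, X) = 11*A - 45*X = -45*X + 11*A)
O + (o(-37) - z(-87, -42)) = 7112 + (-37 - (-45*(-42) + 11*(-87))) = 7112 + (-37 - (1890 - 957)) = 7112 + (-37 - 1*933) = 7112 + (-37 - 933) = 7112 - 970 = 6142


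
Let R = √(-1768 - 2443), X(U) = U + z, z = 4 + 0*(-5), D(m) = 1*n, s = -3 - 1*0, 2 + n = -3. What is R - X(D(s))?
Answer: 1 + I*√4211 ≈ 1.0 + 64.892*I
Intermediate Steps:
n = -5 (n = -2 - 3 = -5)
s = -3 (s = -3 + 0 = -3)
D(m) = -5 (D(m) = 1*(-5) = -5)
z = 4 (z = 4 + 0 = 4)
X(U) = 4 + U (X(U) = U + 4 = 4 + U)
R = I*√4211 (R = √(-4211) = I*√4211 ≈ 64.892*I)
R - X(D(s)) = I*√4211 - (4 - 5) = I*√4211 - 1*(-1) = I*√4211 + 1 = 1 + I*√4211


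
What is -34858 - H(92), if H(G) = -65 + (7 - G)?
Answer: -34708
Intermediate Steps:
H(G) = -58 - G
-34858 - H(92) = -34858 - (-58 - 1*92) = -34858 - (-58 - 92) = -34858 - 1*(-150) = -34858 + 150 = -34708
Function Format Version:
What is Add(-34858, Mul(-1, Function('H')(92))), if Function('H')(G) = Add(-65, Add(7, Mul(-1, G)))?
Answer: -34708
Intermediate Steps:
Function('H')(G) = Add(-58, Mul(-1, G))
Add(-34858, Mul(-1, Function('H')(92))) = Add(-34858, Mul(-1, Add(-58, Mul(-1, 92)))) = Add(-34858, Mul(-1, Add(-58, -92))) = Add(-34858, Mul(-1, -150)) = Add(-34858, 150) = -34708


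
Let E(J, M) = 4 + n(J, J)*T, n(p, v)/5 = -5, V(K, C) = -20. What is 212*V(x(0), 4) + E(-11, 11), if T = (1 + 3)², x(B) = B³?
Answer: -4636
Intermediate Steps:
T = 16 (T = 4² = 16)
n(p, v) = -25 (n(p, v) = 5*(-5) = -25)
E(J, M) = -396 (E(J, M) = 4 - 25*16 = 4 - 400 = -396)
212*V(x(0), 4) + E(-11, 11) = 212*(-20) - 396 = -4240 - 396 = -4636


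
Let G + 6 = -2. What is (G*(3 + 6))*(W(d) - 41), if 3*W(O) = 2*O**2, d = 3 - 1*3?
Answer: 2952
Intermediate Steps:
G = -8 (G = -6 - 2 = -8)
d = 0 (d = 3 - 3 = 0)
W(O) = 2*O**2/3 (W(O) = (2*O**2)/3 = 2*O**2/3)
(G*(3 + 6))*(W(d) - 41) = (-8*(3 + 6))*((2/3)*0**2 - 41) = (-8*9)*((2/3)*0 - 41) = -72*(0 - 41) = -72*(-41) = 2952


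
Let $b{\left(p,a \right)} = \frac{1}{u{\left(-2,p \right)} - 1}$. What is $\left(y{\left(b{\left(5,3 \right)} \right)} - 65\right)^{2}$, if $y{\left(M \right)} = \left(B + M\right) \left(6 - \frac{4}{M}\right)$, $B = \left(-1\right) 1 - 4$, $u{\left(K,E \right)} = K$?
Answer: $25921$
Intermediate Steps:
$B = -5$ ($B = -1 - 4 = -5$)
$b{\left(p,a \right)} = - \frac{1}{3}$ ($b{\left(p,a \right)} = \frac{1}{-2 - 1} = \frac{1}{-3} = - \frac{1}{3}$)
$y{\left(M \right)} = \left(-5 + M\right) \left(6 - \frac{4}{M}\right)$
$\left(y{\left(b{\left(5,3 \right)} \right)} - 65\right)^{2} = \left(\left(-34 + 6 \left(- \frac{1}{3}\right) + \frac{20}{- \frac{1}{3}}\right) - 65\right)^{2} = \left(\left(-34 - 2 + 20 \left(-3\right)\right) - 65\right)^{2} = \left(\left(-34 - 2 - 60\right) - 65\right)^{2} = \left(-96 - 65\right)^{2} = \left(-161\right)^{2} = 25921$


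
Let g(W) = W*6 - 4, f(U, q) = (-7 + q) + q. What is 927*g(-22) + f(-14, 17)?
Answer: -126045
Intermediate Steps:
f(U, q) = -7 + 2*q
g(W) = -4 + 6*W (g(W) = 6*W - 4 = -4 + 6*W)
927*g(-22) + f(-14, 17) = 927*(-4 + 6*(-22)) + (-7 + 2*17) = 927*(-4 - 132) + (-7 + 34) = 927*(-136) + 27 = -126072 + 27 = -126045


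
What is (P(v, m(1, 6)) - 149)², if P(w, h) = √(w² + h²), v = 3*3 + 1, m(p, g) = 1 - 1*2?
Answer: (149 - √101)² ≈ 19307.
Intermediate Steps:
m(p, g) = -1 (m(p, g) = 1 - 2 = -1)
v = 10 (v = 9 + 1 = 10)
P(w, h) = √(h² + w²)
(P(v, m(1, 6)) - 149)² = (√((-1)² + 10²) - 149)² = (√(1 + 100) - 149)² = (√101 - 149)² = (-149 + √101)²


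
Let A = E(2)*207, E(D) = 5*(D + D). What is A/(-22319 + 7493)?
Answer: -690/2471 ≈ -0.27924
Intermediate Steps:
E(D) = 10*D (E(D) = 5*(2*D) = 10*D)
A = 4140 (A = (10*2)*207 = 20*207 = 4140)
A/(-22319 + 7493) = 4140/(-22319 + 7493) = 4140/(-14826) = 4140*(-1/14826) = -690/2471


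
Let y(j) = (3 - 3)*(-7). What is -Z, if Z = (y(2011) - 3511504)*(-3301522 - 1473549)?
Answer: -16767680916784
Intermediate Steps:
y(j) = 0 (y(j) = 0*(-7) = 0)
Z = 16767680916784 (Z = (0 - 3511504)*(-3301522 - 1473549) = -3511504*(-4775071) = 16767680916784)
-Z = -1*16767680916784 = -16767680916784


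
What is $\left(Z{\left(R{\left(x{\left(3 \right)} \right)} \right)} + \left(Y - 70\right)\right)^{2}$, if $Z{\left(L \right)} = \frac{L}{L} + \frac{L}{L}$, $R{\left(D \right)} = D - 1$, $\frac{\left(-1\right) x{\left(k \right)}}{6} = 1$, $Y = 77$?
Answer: $81$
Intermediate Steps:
$x{\left(k \right)} = -6$ ($x{\left(k \right)} = \left(-6\right) 1 = -6$)
$R{\left(D \right)} = -1 + D$
$Z{\left(L \right)} = 2$ ($Z{\left(L \right)} = 1 + 1 = 2$)
$\left(Z{\left(R{\left(x{\left(3 \right)} \right)} \right)} + \left(Y - 70\right)\right)^{2} = \left(2 + \left(77 - 70\right)\right)^{2} = \left(2 + 7\right)^{2} = 9^{2} = 81$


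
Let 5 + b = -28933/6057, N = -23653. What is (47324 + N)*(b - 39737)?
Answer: -5698703939317/6057 ≈ -9.4085e+8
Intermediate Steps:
b = -59218/6057 (b = -5 - 28933/6057 = -59218/6057 ≈ -9.7768)
(47324 + N)*(b - 39737) = (47324 - 23653)*(-59218/6057 - 39737) = 23671*(-240746227/6057) = -5698703939317/6057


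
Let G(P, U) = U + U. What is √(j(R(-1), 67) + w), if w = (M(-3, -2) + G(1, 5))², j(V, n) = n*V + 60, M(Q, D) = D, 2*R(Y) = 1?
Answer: 3*√70/2 ≈ 12.550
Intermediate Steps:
R(Y) = ½ (R(Y) = (½)*1 = ½)
G(P, U) = 2*U
j(V, n) = 60 + V*n (j(V, n) = V*n + 60 = 60 + V*n)
w = 64 (w = (-2 + 2*5)² = (-2 + 10)² = 8² = 64)
√(j(R(-1), 67) + w) = √((60 + (½)*67) + 64) = √((60 + 67/2) + 64) = √(187/2 + 64) = √(315/2) = 3*√70/2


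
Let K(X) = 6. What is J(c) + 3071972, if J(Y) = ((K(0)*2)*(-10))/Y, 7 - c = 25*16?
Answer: 402428372/131 ≈ 3.0720e+6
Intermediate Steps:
c = -393 (c = 7 - 25*16 = 7 - 1*400 = 7 - 400 = -393)
J(Y) = -120/Y (J(Y) = ((6*2)*(-10))/Y = (12*(-10))/Y = -120/Y)
J(c) + 3071972 = -120/(-393) + 3071972 = -120*(-1/393) + 3071972 = 40/131 + 3071972 = 402428372/131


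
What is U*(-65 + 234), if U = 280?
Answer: 47320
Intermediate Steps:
U*(-65 + 234) = 280*(-65 + 234) = 280*169 = 47320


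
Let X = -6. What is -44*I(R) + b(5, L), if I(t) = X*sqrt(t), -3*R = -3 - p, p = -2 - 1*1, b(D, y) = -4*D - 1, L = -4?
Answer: -21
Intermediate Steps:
b(D, y) = -1 - 4*D
p = -3 (p = -2 - 1 = -3)
R = 0 (R = -(-3 - 1*(-3))/3 = -(-3 + 3)/3 = -1/3*0 = 0)
I(t) = -6*sqrt(t)
-44*I(R) + b(5, L) = -(-264)*sqrt(0) + (-1 - 4*5) = -(-264)*0 + (-1 - 20) = -44*0 - 21 = 0 - 21 = -21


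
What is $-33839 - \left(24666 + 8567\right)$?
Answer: $-67072$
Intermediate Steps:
$-33839 - \left(24666 + 8567\right) = -33839 - 33233 = -67072$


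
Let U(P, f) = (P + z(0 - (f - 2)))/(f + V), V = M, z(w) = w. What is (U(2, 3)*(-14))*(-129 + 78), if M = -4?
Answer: -714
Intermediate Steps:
V = -4
U(P, f) = (2 + P - f)/(-4 + f) (U(P, f) = (P + (0 - (f - 2)))/(f - 4) = (P + (0 - (-2 + f)))/(-4 + f) = (P + (0 + (2 - f)))/(-4 + f) = (P + (2 - f))/(-4 + f) = (2 + P - f)/(-4 + f))
(U(2, 3)*(-14))*(-129 + 78) = (((2 + 2 - 1*3)/(-4 + 3))*(-14))*(-129 + 78) = (((2 + 2 - 3)/(-1))*(-14))*(-51) = (-1*1*(-14))*(-51) = -1*(-14)*(-51) = 14*(-51) = -714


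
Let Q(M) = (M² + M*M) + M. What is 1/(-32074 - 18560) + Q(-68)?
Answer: 464820119/50634 ≈ 9180.0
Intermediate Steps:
Q(M) = M + 2*M² (Q(M) = (M² + M²) + M = 2*M² + M = M + 2*M²)
1/(-32074 - 18560) + Q(-68) = 1/(-32074 - 18560) - 68*(1 + 2*(-68)) = 1/(-50634) - 68*(1 - 136) = -1/50634 - 68*(-135) = -1/50634 + 9180 = 464820119/50634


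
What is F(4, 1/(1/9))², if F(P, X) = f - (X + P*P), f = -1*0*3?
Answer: 625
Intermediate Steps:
f = 0 (f = 0*3 = 0)
F(P, X) = -X - P² (F(P, X) = 0 - (X + P*P) = 0 - (X + P²) = 0 + (-X - P²) = -X - P²)
F(4, 1/(1/9))² = (-1/(1/9) - 1*4²)² = (-1/⅑ - 1*16)² = (-1*9 - 16)² = (-9 - 16)² = (-25)² = 625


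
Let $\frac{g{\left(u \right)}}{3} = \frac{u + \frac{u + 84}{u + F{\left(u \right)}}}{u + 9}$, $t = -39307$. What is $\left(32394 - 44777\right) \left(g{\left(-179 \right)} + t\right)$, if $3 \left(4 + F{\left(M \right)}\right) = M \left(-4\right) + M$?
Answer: $\frac{330959165551}{680} \approx 4.867 \cdot 10^{8}$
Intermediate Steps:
$F{\left(M \right)} = -4 - M$ ($F{\left(M \right)} = -4 + \frac{M \left(-4\right) + M}{3} = -4 + \frac{- 4 M + M}{3} = -4 + \frac{\left(-3\right) M}{3} = -4 - M$)
$g{\left(u \right)} = \frac{3 \left(-21 + \frac{3 u}{4}\right)}{9 + u}$ ($g{\left(u \right)} = 3 \frac{u + \frac{u + 84}{u - \left(4 + u\right)}}{u + 9} = 3 \frac{u + \frac{84 + u}{-4}}{9 + u} = 3 \frac{u + \left(84 + u\right) \left(- \frac{1}{4}\right)}{9 + u} = 3 \frac{u - \left(21 + \frac{u}{4}\right)}{9 + u} = 3 \frac{-21 + \frac{3 u}{4}}{9 + u} = \frac{3 \left(-21 + \frac{3 u}{4}\right)}{9 + u}$)
$\left(32394 - 44777\right) \left(g{\left(-179 \right)} + t\right) = \left(32394 - 44777\right) \left(\frac{9 \left(-28 - 179\right)}{4 \left(9 - 179\right)} - 39307\right) = - 12383 \left(\frac{9}{4} \frac{1}{-170} \left(-207\right) - 39307\right) = - 12383 \left(\frac{9}{4} \left(- \frac{1}{170}\right) \left(-207\right) - 39307\right) = - 12383 \left(\frac{1863}{680} - 39307\right) = \left(-12383\right) \left(- \frac{26726897}{680}\right) = \frac{330959165551}{680}$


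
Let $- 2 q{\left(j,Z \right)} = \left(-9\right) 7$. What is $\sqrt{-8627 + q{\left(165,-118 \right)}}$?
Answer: $\frac{i \sqrt{34382}}{2} \approx 92.712 i$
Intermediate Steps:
$q{\left(j,Z \right)} = \frac{63}{2}$ ($q{\left(j,Z \right)} = - \frac{\left(-9\right) 7}{2} = \left(- \frac{1}{2}\right) \left(-63\right) = \frac{63}{2}$)
$\sqrt{-8627 + q{\left(165,-118 \right)}} = \sqrt{-8627 + \frac{63}{2}} = \sqrt{- \frac{17191}{2}} = \frac{i \sqrt{34382}}{2}$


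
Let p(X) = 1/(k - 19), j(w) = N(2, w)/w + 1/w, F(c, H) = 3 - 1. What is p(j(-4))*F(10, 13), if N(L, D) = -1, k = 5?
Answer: -⅐ ≈ -0.14286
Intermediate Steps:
F(c, H) = 2
j(w) = 0 (j(w) = -1/w + 1/w = 0)
p(X) = -1/14 (p(X) = 1/(5 - 19) = 1/(-14) = -1/14)
p(j(-4))*F(10, 13) = -1/14*2 = -⅐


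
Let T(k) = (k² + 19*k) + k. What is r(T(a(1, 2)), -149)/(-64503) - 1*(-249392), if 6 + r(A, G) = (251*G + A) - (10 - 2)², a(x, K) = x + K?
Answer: 16086569576/64503 ≈ 2.4939e+5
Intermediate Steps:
a(x, K) = K + x
T(k) = k² + 20*k
r(A, G) = -70 + A + 251*G (r(A, G) = -6 + ((251*G + A) - (10 - 2)²) = -6 + ((A + 251*G) - 1*8²) = -6 + ((A + 251*G) - 1*64) = -6 + ((A + 251*G) - 64) = -6 + (-64 + A + 251*G) = -70 + A + 251*G)
r(T(a(1, 2)), -149)/(-64503) - 1*(-249392) = (-70 + (2 + 1)*(20 + (2 + 1)) + 251*(-149))/(-64503) - 1*(-249392) = (-70 + 3*(20 + 3) - 37399)*(-1/64503) + 249392 = (-70 + 3*23 - 37399)*(-1/64503) + 249392 = (-70 + 69 - 37399)*(-1/64503) + 249392 = -37400*(-1/64503) + 249392 = 37400/64503 + 249392 = 16086569576/64503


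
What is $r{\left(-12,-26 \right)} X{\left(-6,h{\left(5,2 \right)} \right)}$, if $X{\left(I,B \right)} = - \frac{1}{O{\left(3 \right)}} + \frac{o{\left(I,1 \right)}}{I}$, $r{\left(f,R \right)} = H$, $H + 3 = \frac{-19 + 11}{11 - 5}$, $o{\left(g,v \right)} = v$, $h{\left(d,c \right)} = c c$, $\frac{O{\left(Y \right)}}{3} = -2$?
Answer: $0$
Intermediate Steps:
$O{\left(Y \right)} = -6$ ($O{\left(Y \right)} = 3 \left(-2\right) = -6$)
$h{\left(d,c \right)} = c^{2}$
$H = - \frac{13}{3}$ ($H = -3 + \frac{-19 + 11}{11 - 5} = -3 - \frac{8}{6} = -3 - \frac{4}{3} = - \frac{13}{3} \approx -4.3333$)
$r{\left(f,R \right)} = - \frac{13}{3}$
$X{\left(I,B \right)} = \frac{1}{6} + \frac{1}{I}$ ($X{\left(I,B \right)} = - \frac{1}{-6} + 1 \frac{1}{I} = \left(-1\right) \left(- \frac{1}{6}\right) + \frac{1}{I} = \frac{1}{6} + \frac{1}{I}$)
$r{\left(-12,-26 \right)} X{\left(-6,h{\left(5,2 \right)} \right)} = - \frac{13 \frac{6 - 6}{6 \left(-6\right)}}{3} = - \frac{13 \cdot \frac{1}{6} \left(- \frac{1}{6}\right) 0}{3} = \left(- \frac{13}{3}\right) 0 = 0$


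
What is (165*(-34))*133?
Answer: -746130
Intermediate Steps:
(165*(-34))*133 = -5610*133 = -746130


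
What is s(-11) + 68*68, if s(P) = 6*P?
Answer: 4558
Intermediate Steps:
s(-11) + 68*68 = 6*(-11) + 68*68 = -66 + 4624 = 4558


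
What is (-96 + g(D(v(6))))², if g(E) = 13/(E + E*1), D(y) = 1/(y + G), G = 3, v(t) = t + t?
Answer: 9/4 ≈ 2.2500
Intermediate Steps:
v(t) = 2*t
D(y) = 1/(3 + y) (D(y) = 1/(y + 3) = 1/(3 + y))
g(E) = 13/(2*E) (g(E) = 13/(E + E) = 13/((2*E)) = 13*(1/(2*E)) = 13/(2*E))
(-96 + g(D(v(6))))² = (-96 + 13/(2*(1/(3 + 2*6))))² = (-96 + 13/(2*(1/(3 + 12))))² = (-96 + 13/(2*(1/15)))² = (-96 + (13/2)*15)² = (-96 + 195/2)² = (3/2)² = 9/4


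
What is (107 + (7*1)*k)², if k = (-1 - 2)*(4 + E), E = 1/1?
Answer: 4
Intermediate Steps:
E = 1 (E = 1*1 = 1)
k = -15 (k = (-1 - 2)*(4 + 1) = -3*5 = -15)
(107 + (7*1)*k)² = (107 + (7*1)*(-15))² = (107 + 7*(-15))² = (107 - 105)² = 2² = 4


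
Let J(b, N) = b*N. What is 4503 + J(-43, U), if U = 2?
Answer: 4417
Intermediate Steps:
J(b, N) = N*b
4503 + J(-43, U) = 4503 + 2*(-43) = 4503 - 86 = 4417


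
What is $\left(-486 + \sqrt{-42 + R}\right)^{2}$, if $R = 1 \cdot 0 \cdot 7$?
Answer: $\left(486 - i \sqrt{42}\right)^{2} \approx 2.3615 \cdot 10^{5} - 6299.3 i$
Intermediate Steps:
$R = 0$ ($R = 0 \cdot 7 = 0$)
$\left(-486 + \sqrt{-42 + R}\right)^{2} = \left(-486 + \sqrt{-42 + 0}\right)^{2} = \left(-486 + \sqrt{-42}\right)^{2} = \left(-486 + i \sqrt{42}\right)^{2}$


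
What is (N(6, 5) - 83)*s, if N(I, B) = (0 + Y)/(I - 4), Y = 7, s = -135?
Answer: 21465/2 ≈ 10733.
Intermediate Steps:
N(I, B) = 7/(-4 + I) (N(I, B) = (0 + 7)/(I - 4) = 7/(-4 + I))
(N(6, 5) - 83)*s = (7/(-4 + 6) - 83)*(-135) = (7/2 - 83)*(-135) = -159/2*(-135) = 21465/2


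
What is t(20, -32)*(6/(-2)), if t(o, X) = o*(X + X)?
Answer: 3840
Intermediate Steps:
t(o, X) = 2*X*o (t(o, X) = o*(2*X) = 2*X*o)
t(20, -32)*(6/(-2)) = (2*(-32)*20)*(6/(-2)) = -7680*(-1)/2 = -1280*(-3) = 3840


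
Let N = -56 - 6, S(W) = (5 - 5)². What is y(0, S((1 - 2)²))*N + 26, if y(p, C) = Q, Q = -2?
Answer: 150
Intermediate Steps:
S(W) = 0 (S(W) = 0² = 0)
N = -62
y(p, C) = -2
y(0, S((1 - 2)²))*N + 26 = -2*(-62) + 26 = 124 + 26 = 150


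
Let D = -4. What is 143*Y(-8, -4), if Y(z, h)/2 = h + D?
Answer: -2288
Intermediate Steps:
Y(z, h) = -8 + 2*h (Y(z, h) = 2*(h - 4) = 2*(-4 + h) = -8 + 2*h)
143*Y(-8, -4) = 143*(-8 + 2*(-4)) = 143*(-8 - 8) = 143*(-16) = -2288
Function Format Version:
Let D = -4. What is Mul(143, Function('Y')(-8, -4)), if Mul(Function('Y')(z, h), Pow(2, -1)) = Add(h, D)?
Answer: -2288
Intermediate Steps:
Function('Y')(z, h) = Add(-8, Mul(2, h)) (Function('Y')(z, h) = Mul(2, Add(h, -4)) = Mul(2, Add(-4, h)) = Add(-8, Mul(2, h)))
Mul(143, Function('Y')(-8, -4)) = Mul(143, Add(-8, Mul(2, -4))) = Mul(143, Add(-8, -8)) = Mul(143, -16) = -2288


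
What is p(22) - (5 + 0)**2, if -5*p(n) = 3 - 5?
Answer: -123/5 ≈ -24.600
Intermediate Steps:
p(n) = 2/5 (p(n) = -(3 - 5)/5 = -1/5*(-2) = 2/5)
p(22) - (5 + 0)**2 = 2/5 - (5 + 0)**2 = 2/5 - 1*5**2 = 2/5 - 1*25 = 2/5 - 25 = -123/5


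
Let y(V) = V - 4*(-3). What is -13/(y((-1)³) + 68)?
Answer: -13/79 ≈ -0.16456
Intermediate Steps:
y(V) = 12 + V (y(V) = V + 12 = 12 + V)
-13/(y((-1)³) + 68) = -13/((12 + (-1)³) + 68) = -13/((12 - 1) + 68) = -13/(11 + 68) = -13/79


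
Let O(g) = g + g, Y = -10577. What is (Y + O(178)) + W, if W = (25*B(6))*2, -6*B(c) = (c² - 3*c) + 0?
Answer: -10371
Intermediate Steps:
B(c) = c/2 - c²/6 (B(c) = -((c² - 3*c) + 0)/6 = -(c² - 3*c)/6 = c/2 - c²/6)
O(g) = 2*g
W = -150 (W = (25*((⅙)*6*(3 - 1*6)))*2 = (25*((⅙)*6*(3 - 6)))*2 = (25*((⅙)*6*(-3)))*2 = (25*(-3))*2 = -75*2 = -150)
(Y + O(178)) + W = (-10577 + 2*178) - 150 = (-10577 + 356) - 150 = -10221 - 150 = -10371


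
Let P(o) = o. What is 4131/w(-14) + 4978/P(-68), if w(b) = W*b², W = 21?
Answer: -1684045/23324 ≈ -72.202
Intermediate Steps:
w(b) = 21*b²
4131/w(-14) + 4978/P(-68) = 4131/((21*(-14)²)) + 4978/(-68) = 4131/((21*196)) + 4978*(-1/68) = 4131/4116 - 2489/34 = 4131*(1/4116) - 2489/34 = 1377/1372 - 2489/34 = -1684045/23324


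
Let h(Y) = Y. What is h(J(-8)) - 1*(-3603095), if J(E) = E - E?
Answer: 3603095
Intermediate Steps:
J(E) = 0
h(J(-8)) - 1*(-3603095) = 0 - 1*(-3603095) = 0 + 3603095 = 3603095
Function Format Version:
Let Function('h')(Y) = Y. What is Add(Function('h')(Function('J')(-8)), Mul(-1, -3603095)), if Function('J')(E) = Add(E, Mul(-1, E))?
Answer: 3603095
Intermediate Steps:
Function('J')(E) = 0
Add(Function('h')(Function('J')(-8)), Mul(-1, -3603095)) = Add(0, Mul(-1, -3603095)) = Add(0, 3603095) = 3603095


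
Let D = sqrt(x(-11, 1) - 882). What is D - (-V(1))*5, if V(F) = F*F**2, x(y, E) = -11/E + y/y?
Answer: 5 + 2*I*sqrt(223) ≈ 5.0 + 29.866*I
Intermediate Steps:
x(y, E) = 1 - 11/E (x(y, E) = -11/E + 1 = 1 - 11/E)
V(F) = F**3
D = 2*I*sqrt(223) (D = sqrt((-11 + 1)/1 - 882) = sqrt(1*(-10) - 882) = sqrt(-10 - 882) = sqrt(-892) = 2*I*sqrt(223) ≈ 29.866*I)
D - (-V(1))*5 = 2*I*sqrt(223) - (-1*1**3)*5 = 2*I*sqrt(223) - (-1*1)*5 = 2*I*sqrt(223) - (-1)*5 = 2*I*sqrt(223) - 1*(-5) = 2*I*sqrt(223) + 5 = 5 + 2*I*sqrt(223)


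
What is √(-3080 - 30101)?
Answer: I*√33181 ≈ 182.16*I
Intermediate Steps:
√(-3080 - 30101) = √(-33181) = I*√33181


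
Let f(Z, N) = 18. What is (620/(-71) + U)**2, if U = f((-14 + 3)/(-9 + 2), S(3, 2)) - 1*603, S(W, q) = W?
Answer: 1777044025/5041 ≈ 3.5252e+5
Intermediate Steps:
U = -585 (U = 18 - 1*603 = 18 - 603 = -585)
(620/(-71) + U)**2 = (620/(-71) - 585)**2 = (620*(-1/71) - 585)**2 = (-620/71 - 585)**2 = (-42155/71)**2 = 1777044025/5041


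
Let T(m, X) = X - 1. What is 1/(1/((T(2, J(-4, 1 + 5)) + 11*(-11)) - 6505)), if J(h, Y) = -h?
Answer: -6623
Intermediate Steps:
T(m, X) = -1 + X
1/(1/((T(2, J(-4, 1 + 5)) + 11*(-11)) - 6505)) = 1/(1/(((-1 - 1*(-4)) + 11*(-11)) - 6505)) = 1/(1/(((-1 + 4) - 121) - 6505)) = 1/(1/((3 - 121) - 6505)) = 1/(1/(-118 - 6505)) = 1/(1/(-6623)) = 1/(-1/6623) = -6623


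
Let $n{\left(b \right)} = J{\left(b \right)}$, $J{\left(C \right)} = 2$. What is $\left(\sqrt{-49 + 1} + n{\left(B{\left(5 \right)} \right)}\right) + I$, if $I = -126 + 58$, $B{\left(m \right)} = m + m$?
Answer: $-66 + 4 i \sqrt{3} \approx -66.0 + 6.9282 i$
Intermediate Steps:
$B{\left(m \right)} = 2 m$
$n{\left(b \right)} = 2$
$I = -68$
$\left(\sqrt{-49 + 1} + n{\left(B{\left(5 \right)} \right)}\right) + I = \left(\sqrt{-49 + 1} + 2\right) - 68 = \left(\sqrt{-48} + 2\right) - 68 = \left(4 i \sqrt{3} + 2\right) - 68 = \left(2 + 4 i \sqrt{3}\right) - 68 = -66 + 4 i \sqrt{3}$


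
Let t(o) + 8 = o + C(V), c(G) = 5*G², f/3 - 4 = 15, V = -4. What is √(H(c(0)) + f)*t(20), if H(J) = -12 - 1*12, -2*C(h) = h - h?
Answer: 12*√33 ≈ 68.935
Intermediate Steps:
C(h) = 0 (C(h) = -(h - h)/2 = -½*0 = 0)
f = 57 (f = 12 + 3*15 = 12 + 45 = 57)
t(o) = -8 + o (t(o) = -8 + (o + 0) = -8 + o)
H(J) = -24 (H(J) = -12 - 12 = -24)
√(H(c(0)) + f)*t(20) = √(-24 + 57)*(-8 + 20) = √33*12 = 12*√33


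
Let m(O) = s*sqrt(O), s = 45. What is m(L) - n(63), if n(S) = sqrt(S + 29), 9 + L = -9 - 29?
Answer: -2*sqrt(23) + 45*I*sqrt(47) ≈ -9.5917 + 308.5*I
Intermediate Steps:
L = -47 (L = -9 + (-9 - 29) = -9 - 38 = -47)
n(S) = sqrt(29 + S)
m(O) = 45*sqrt(O)
m(L) - n(63) = 45*sqrt(-47) - sqrt(29 + 63) = 45*(I*sqrt(47)) - sqrt(92) = 45*I*sqrt(47) - 2*sqrt(23) = -2*sqrt(23) + 45*I*sqrt(47)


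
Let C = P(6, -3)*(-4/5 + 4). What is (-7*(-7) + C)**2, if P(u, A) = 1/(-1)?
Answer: 52441/25 ≈ 2097.6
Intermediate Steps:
P(u, A) = -1
C = -16/5 (C = -(-4/5 + 4) = -1*16/5 = -16/5 ≈ -3.2000)
(-7*(-7) + C)**2 = (-7*(-7) - 16/5)**2 = (49 - 16/5)**2 = (229/5)**2 = 52441/25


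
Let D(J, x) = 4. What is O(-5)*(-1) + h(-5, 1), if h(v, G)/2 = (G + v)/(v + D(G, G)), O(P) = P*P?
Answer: -17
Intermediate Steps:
O(P) = P²
h(v, G) = 2*(G + v)/(4 + v) (h(v, G) = 2*((G + v)/(v + 4)) = 2*((G + v)/(4 + v)) = 2*(G + v)/(4 + v))
O(-5)*(-1) + h(-5, 1) = (-5)²*(-1) + 2*(1 - 5)/(4 - 5) = 25*(-1) + 2*(-4)/(-1) = -25 + 2*(-1)*(-4) = -25 + 8 = -17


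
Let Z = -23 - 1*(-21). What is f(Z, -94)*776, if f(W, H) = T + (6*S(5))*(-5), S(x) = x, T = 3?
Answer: -114072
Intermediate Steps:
Z = -2 (Z = -23 + 21 = -2)
f(W, H) = -147 (f(W, H) = 3 + (6*5)*(-5) = 3 + 30*(-5) = 3 - 150 = -147)
f(Z, -94)*776 = -147*776 = -114072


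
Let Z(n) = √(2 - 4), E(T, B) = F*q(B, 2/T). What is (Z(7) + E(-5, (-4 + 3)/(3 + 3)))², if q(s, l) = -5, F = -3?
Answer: (15 + I*√2)² ≈ 223.0 + 42.426*I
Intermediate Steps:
E(T, B) = 15 (E(T, B) = -3*(-5) = 15)
Z(n) = I*√2 (Z(n) = √(-2) = I*√2)
(Z(7) + E(-5, (-4 + 3)/(3 + 3)))² = (I*√2 + 15)² = (15 + I*√2)²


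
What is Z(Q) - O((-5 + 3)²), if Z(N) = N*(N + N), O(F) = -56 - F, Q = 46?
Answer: 4292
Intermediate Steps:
Z(N) = 2*N² (Z(N) = N*(2*N) = 2*N²)
Z(Q) - O((-5 + 3)²) = 2*46² - (-56 - (-5 + 3)²) = 2*2116 - (-56 - 1*(-2)²) = 4232 - (-56 - 1*4) = 4232 - (-56 - 4) = 4232 - 1*(-60) = 4232 + 60 = 4292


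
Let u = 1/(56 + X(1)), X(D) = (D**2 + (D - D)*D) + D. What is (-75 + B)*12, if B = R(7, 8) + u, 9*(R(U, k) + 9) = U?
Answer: -86866/87 ≈ -998.46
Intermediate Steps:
R(U, k) = -9 + U/9
X(D) = D + D**2 (X(D) = (D**2 + 0*D) + D = (D**2 + 0) + D = D**2 + D = D + D**2)
u = 1/58 (u = 1/(56 + 1*(1 + 1)) = 1/(56 + 1*2) = 1/(56 + 2) = 1/58 ≈ 0.017241)
B = -4283/522 (B = (-9 + (1/9)*7) + 1/58 = (-9 + 7/9) + 1/58 = -74/9 + 1/58 = -4283/522 ≈ -8.2050)
(-75 + B)*12 = (-75 - 4283/522)*12 = -43433/522*12 = -86866/87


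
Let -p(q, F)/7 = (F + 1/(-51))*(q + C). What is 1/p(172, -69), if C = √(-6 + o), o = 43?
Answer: 731/60669840 - 17*√37/242679360 ≈ 1.1623e-5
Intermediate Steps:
C = √37 (C = √(-6 + 43) = √37 ≈ 6.0828)
p(q, F) = -7*(-1/51 + F)*(q + √37) (p(q, F) = -7*(F + 1/(-51))*(q + √37) = -7*(F - 1/51)*(q + √37) = -7*(-1/51 + F)*(q + √37))
1/p(172, -69) = 1/((7/51)*172 + 7*√37/51 - 7*(-69)*172 - 7*(-69)*√37) = 1/(1204/51 + 7*√37/51 + 83076 + 483*√37) = 1/(4238080/51 + 24640*√37/51)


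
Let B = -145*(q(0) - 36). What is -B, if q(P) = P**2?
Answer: -5220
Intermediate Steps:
B = 5220 (B = -145*(0**2 - 36) = -145*(0 - 36) = -145*(-36) = 5220)
-B = -1*5220 = -5220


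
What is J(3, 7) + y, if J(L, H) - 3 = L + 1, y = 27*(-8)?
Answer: -209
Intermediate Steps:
y = -216
J(L, H) = 4 + L (J(L, H) = 3 + (L + 1) = 3 + (1 + L) = 4 + L)
J(3, 7) + y = (4 + 3) - 216 = 7 - 216 = -209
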